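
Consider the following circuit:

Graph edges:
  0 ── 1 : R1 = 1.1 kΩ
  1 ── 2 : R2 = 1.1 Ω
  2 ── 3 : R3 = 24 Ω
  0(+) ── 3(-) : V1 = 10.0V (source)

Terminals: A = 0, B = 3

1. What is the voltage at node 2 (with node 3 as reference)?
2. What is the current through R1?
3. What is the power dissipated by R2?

Nodal analysis, taking node 3 as the 0 V reference.
Source V1 fixes V_0 = 10 V.
KCL at each unknown node (sum of currents leaving = 0; resistances in Ω):
  Node 1: (V_1 - 10)/1100 + (V_1 - V_2)/1.1 = 0
  Node 2: (V_2 - V_1)/1.1 + (V_2 - 0)/24 = 0
Collecting terms (coefficients in siemens):
  0.91·V_1 - 0.9091·V_2 = 0.009091
  0.9508·V_2 - 0.9091·V_1 = 0
Determinant D = (0.91)(0.9508) - (-0.9091)(-0.9091) = 0.03874
V_1 = [(0.009091)(0.9508) - (-0.9091)(0)]/D = 0.2231 V
V_2 = [(0.91)(0) - (0.009091)(-0.9091)]/D = 0.2133 V
Part 1:
  Read off the nodal solution: V_2 = 0.2133 V
Part 2:
  I_R1 = (V_0 - V_1)/R1 = (10 - 0.2231)/1100 = 0.008888 A
  Magnitude: I_R1 = 0.008888 A
Part 3:
  I_R2 = (V_1 - V_2)/R2 = (0.2231 - 0.2133)/1.1 = 0.008888 A
  P_R2 = I_R2² × R2 = (0.008888)² × 1.1 = 0.0000869 W

Final answers:
1. V_2 = 0.2133 V
2. I_R1 = 0.008888 A
3. P_R2 = 8.69e-05 W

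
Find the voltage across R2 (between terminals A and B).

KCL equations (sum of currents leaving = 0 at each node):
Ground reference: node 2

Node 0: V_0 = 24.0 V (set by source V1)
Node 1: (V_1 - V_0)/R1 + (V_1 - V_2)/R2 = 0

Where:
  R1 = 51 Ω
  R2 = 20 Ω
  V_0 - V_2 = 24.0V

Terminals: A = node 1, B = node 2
R1 and R2 are in series across V1 (node 0 → node 1 → node 2), and the output A–B is taken across R2, so this is a voltage divider.
Series current: I = V1/(R1 + R2) = 24/(51 + 20) = 24/71 = 0.338 A
V_R2 = I × R2 = V1 × R2/(R1 + R2) = 24 × 20/71 = 6.761 V

Final answer: 6.761 V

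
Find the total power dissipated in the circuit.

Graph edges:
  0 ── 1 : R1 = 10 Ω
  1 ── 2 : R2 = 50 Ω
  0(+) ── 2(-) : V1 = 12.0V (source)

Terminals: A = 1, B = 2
Nodal analysis, taking node 2 as the 0 V reference.
Source V1 fixes V_0 = 12 V.
KCL at each unknown node (sum of currents leaving = 0; resistances in Ω):
  Node 1: (V_1 - 12)/10 + (V_1 - 0)/50 = 0
Collecting terms: 0.12 × V_1 = 1.2  =>  V_1 = 10 V
Power in each resistor, P = (ΔV)²/R:
  P_R1 = (12 - 10)²/10 = 0.4 W
  P_R2 = (10 - 0)²/50 = 2 W
P_total = P_R1 + P_R2 = 2.4 W

Final answer: 2.4 W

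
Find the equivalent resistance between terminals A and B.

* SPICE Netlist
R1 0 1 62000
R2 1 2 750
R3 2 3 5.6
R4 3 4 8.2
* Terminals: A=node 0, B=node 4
Reduce the network between node 0 (A) and node 4 (B) by series/parallel combination:
  Rs1 = R1 + R2 (series, joined only at node 1) = 62000 + 750 = 62750 Ω
  Rs2 = R3 + Rs1 (series, joined only at node 2) = 5.6 + 62750 = 62760 Ω
  Rs3 = R4 + Rs2 (series, joined only at node 3) = 8.2 + 62760 = 62760 Ω
R_eq = 62.76 kΩ

Final answer: 62.76 kΩ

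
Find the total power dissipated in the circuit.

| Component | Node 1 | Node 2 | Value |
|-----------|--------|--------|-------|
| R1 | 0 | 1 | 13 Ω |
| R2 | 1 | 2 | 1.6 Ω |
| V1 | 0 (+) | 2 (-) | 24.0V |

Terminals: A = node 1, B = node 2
Nodal analysis, taking node 2 as the 0 V reference.
Source V1 fixes V_0 = 24 V.
KCL at each unknown node (sum of currents leaving = 0; resistances in Ω):
  Node 1: (V_1 - 24)/13 + (V_1 - 0)/1.6 = 0
Collecting terms: 0.7019 × V_1 = 1.846  =>  V_1 = 2.63 V
Power in each resistor, P = (ΔV)²/R:
  P_R1 = (24 - 2.63)²/13 = 35.13 W
  P_R2 = (2.63 - 0)²/1.6 = 4.324 W
P_total = P_R1 + P_R2 = 39.45 W

Final answer: 39.45 W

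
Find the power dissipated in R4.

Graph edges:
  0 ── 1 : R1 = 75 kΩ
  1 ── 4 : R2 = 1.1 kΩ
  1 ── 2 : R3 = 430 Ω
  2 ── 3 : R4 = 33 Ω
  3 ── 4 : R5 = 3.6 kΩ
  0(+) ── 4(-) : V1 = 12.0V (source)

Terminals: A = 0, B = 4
Nodal analysis, taking node 4 as the 0 V reference.
Source V1 fixes V_0 = 12 V.
KCL at each unknown node (sum of currents leaving = 0; resistances in Ω):
  Node 1: (V_1 - 12)/75000 + (V_1 - 0)/1100 + (V_1 - V_2)/430 = 0
  Node 2: (V_2 - V_1)/430 + (V_2 - V_3)/33 = 0
  Node 3: (V_3 - V_2)/33 + (V_3 - 0)/3600 = 0
Collecting terms (coefficients in siemens):
  0.003248·V_1 - 0.002326·V_2 = 0.00016
  0.03263·V_2 - 0.002326·V_1 - 0.0303·V_3 = 0
  0.03058·V_3 - 0.0303·V_2 = 0
Solving these 3 simultaneous equations (Gaussian elimination) gives:
  V_1 = 0.1369 V, V_2 = 0.1224 V, V_3 = 0.1213 V
I_R4 = (V_2 - V_3)/R4 = (0.1224 - 0.1213)/33 = 0.0000337 A
P_R4 = I_R4² × R4 = (0.0000337)² × 33 = 0.00000003748 W

Final answer: 3.748e-08 W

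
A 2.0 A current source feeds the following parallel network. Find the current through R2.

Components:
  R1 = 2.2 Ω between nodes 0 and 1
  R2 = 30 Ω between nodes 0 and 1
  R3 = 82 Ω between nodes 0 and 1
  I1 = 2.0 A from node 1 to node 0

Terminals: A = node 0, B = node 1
All resistors sit directly between nodes 0 and 1, so they are in parallel and share one voltage V; the full source current 2 A splits among them.
1/R_par = 1/2.2 + 1/30 + 1/82 = 0.5001 S  =>  R_par = 2 Ω
V = I × R_par = 2 × 2 = 3.999 V
I_R2 = V/R2 = 3.999/30 = 0.1333 A

Final answer: 0.1333 A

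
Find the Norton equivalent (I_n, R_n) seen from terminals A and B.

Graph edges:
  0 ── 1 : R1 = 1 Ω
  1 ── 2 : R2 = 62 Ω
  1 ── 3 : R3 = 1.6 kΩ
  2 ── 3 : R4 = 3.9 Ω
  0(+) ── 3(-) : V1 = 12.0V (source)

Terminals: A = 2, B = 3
Find the Thévenin equivalent first; then I_n = V_th/R_th and R_n = R_th.
Step 1 — V_th is the open-circuit voltage V_A - V_B (nothing connected across the terminals).
Nodal analysis, taking node 3 as the 0 V reference.
Source V1 fixes V_0 = 12 V.
KCL at each unknown node (sum of currents leaving = 0; resistances in Ω):
  Node 1: (V_1 - 12)/1 + (V_1 - V_2)/62 + (V_1 - 0)/1600 = 0
  Node 2: (V_2 - V_1)/62 + (V_2 - 0)/3.9 = 0
Collecting terms (coefficients in siemens):
  1.017·V_1 - 0.01613·V_2 = 12
  0.2725·V_2 - 0.01613·V_1 = 0
Determinant D = (1.017)(0.2725) - (-0.01613)(-0.01613) = 0.2768
V_1 = [(12)(0.2725) - (-0.01613)(0)]/D = 11.81 V
V_2 = [(1.017)(0) - (12)(-0.01613)]/D = 0.6991 V
V_th = V_2 - V_3 = 0.6991 - 0 = 0.6991 V
Step 2 — R_th: zero the source — replace V1 by a short circuit (node 3 merges into node 0) — and find the resistance seen between A (node 2) and B (node 0).
Reduce the network between node 2 (A) and node 0 (B) by series/parallel combination:
  Rp1 = R1 ‖ R3 (parallel, both between nodes 0 and 1) = 1/(1/1 + 1/1600) = 0.9994 Ω
  Rs1 = R2 + Rp1 (series, joined only at node 1) = 62 + 0.9994 = 63 Ω
  Rp2 = R4 ‖ Rs1 (parallel, both between nodes 0 and 2) = 1/(1/3.9 + 1/63) = 3.673 Ω
R_th = 3.673 Ω
I_n = V_th/R_th = 0.6991/3.673 = 0.1904 A, and R_n = R_th = 3.673 Ω

Final answer: I_n = 0.1904 A, R_n = 3.673 Ω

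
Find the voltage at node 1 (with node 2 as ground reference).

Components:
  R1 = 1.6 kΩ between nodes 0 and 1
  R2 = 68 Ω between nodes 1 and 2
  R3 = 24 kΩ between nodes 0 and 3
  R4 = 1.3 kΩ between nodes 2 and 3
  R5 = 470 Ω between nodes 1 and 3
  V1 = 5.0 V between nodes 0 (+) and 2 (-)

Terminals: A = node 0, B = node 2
Nodal analysis, taking node 2 as the 0 V reference.
Source V1 fixes V_0 = 5 V.
KCL at each unknown node (sum of currents leaving = 0; resistances in Ω):
  Node 1: (V_1 - 5)/1600 + (V_1 - 0)/68 + (V_1 - V_3)/470 = 0
  Node 3: (V_3 - 5)/24000 + (V_3 - 0)/1300 + (V_3 - V_1)/470 = 0
Collecting terms (coefficients in siemens):
  0.01746·V_1 - 0.002128·V_3 = 0.003125
  0.002939·V_3 - 0.002128·V_1 = 0.0002083
Determinant D = (0.01746)(0.002939) - (-0.002128)(-0.002128) = 0.00004678
V_1 = [(0.003125)(0.002939) - (-0.002128)(0.0002083)]/D = 0.2058 V
V_3 = [(0.01746)(0.0002083) - (0.003125)(-0.002128)]/D = 0.2199 V
The requested potential is V_1 = 0.2058 V.

Final answer: V_1 = 0.2058 V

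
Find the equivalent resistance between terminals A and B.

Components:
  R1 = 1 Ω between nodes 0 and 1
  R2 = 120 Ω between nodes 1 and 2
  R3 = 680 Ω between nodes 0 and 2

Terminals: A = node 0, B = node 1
Reduce the network between node 0 (A) and node 1 (B) by series/parallel combination:
  Rs1 = R3 + R2 (series, joined only at node 2) = 680 + 120 = 800 Ω
  Rp1 = R1 ‖ Rs1 (parallel, both between nodes 0 and 1) = 1/(1/1 + 1/800) = 0.9988 Ω
R_eq = 0.9988 Ω

Final answer: 0.9988 Ω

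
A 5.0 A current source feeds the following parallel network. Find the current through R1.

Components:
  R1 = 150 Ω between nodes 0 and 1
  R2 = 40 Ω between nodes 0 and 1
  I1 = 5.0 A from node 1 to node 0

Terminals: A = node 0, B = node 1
All resistors sit directly between nodes 0 and 1, so they are in parallel and share one voltage V; the full source current 5 A splits among them.
1/R_par = 1/150 + 1/40 = 0.03167 S  =>  R_par = 31.58 Ω
V = I × R_par = 5 × 31.58 = 157.9 V
I_R1 = V/R1 = 157.9/150 = 1.053 A

Final answer: 1.053 A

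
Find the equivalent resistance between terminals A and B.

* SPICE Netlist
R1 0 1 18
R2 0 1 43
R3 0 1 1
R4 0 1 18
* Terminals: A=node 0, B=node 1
Reduce the network between node 0 (A) and node 1 (B) by series/parallel combination:
  Rp1 = R1 ‖ R2 ‖ R3 ‖ R4 (parallel, all between nodes 0 and 1) = 1/(1/18 + 1/43 + 1/1 + 1/18) = 0.8815 Ω
R_eq = 0.8815 Ω

Final answer: 0.8815 Ω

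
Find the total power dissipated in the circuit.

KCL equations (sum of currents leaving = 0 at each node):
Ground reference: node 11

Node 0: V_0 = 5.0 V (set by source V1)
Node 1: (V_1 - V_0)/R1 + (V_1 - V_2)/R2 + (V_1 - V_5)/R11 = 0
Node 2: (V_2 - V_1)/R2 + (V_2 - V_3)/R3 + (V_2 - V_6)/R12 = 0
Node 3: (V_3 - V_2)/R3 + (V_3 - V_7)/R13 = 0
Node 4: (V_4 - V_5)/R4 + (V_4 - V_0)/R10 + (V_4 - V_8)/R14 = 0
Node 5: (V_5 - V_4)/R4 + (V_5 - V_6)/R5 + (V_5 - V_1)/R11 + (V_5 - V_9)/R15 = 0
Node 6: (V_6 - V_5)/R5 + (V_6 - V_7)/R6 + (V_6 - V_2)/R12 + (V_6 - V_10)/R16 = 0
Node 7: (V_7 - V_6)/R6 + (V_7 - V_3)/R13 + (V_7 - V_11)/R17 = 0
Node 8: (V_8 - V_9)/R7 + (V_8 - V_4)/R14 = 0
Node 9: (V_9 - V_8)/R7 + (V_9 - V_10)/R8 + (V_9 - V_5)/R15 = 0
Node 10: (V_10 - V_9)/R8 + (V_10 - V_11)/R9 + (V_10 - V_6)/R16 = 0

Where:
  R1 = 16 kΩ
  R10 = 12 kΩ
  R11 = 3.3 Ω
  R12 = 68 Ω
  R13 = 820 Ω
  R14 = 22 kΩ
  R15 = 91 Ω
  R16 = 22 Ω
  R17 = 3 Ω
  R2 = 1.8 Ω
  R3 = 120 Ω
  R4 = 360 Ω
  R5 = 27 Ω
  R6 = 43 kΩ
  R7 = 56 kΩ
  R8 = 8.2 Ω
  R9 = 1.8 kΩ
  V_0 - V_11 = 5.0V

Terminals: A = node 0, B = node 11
Nodal analysis, taking node 11 as the 0 V reference.
Source V1 fixes V_0 = 5 V.
KCL at each unknown node (sum of currents leaving = 0; resistances in Ω):
  Node 1: (V_1 - 5)/16000 + (V_1 - V_2)/1.8 + (V_1 - V_5)/3.3 = 0
  Node 2: (V_2 - V_1)/1.8 + (V_2 - V_3)/120 + (V_2 - V_6)/68 = 0
  Node 3: (V_3 - V_2)/120 + (V_3 - V_7)/820 = 0
  Node 4: (V_4 - V_5)/360 + (V_4 - 5)/12000 + (V_4 - V_8)/22000 = 0
  Node 5: (V_5 - V_4)/360 + (V_5 - V_6)/27 + (V_5 - V_1)/3.3 + (V_5 - V_9)/91 = 0
  Node 6: (V_6 - V_5)/27 + (V_6 - V_7)/43000 + (V_6 - V_2)/68 + (V_6 - V_10)/22 = 0
  Node 7: (V_7 - V_6)/43000 + (V_7 - V_3)/820 + (V_7 - 0)/3 = 0
  Node 8: (V_8 - V_9)/56000 + (V_8 - V_4)/22000 = 0
  Node 9: (V_9 - V_8)/56000 + (V_9 - V_10)/8.2 + (V_9 - V_5)/91 = 0
  Node 10: (V_10 - V_9)/8.2 + (V_10 - 0)/1800 + (V_10 - V_6)/22 = 0
Collecting terms (coefficients in siemens):
  0.8586·V_1 - 0.5556·V_2 - 0.303·V_5 = 0.0003125
  0.5786·V_2 - 0.5556·V_1 - 0.008333·V_3 - 0.01471·V_6 = 0
  0.009553·V_3 - 0.008333·V_2 - 0.00122·V_7 = 0
  0.002907·V_4 - 0.002778·V_5 - 0.00004545·V_8 = 0.0004167
  0.3538·V_5 - 0.303·V_1 - 0.002778·V_4 - 0.03704·V_6 - 0.01099·V_9 = 0
  0.09722·V_6 - 0.01471·V_2 - 0.03704·V_5 - 0.00002326·V_7 - 0.04545·V_10 = 0
  0.3346·V_7 - 0.00122·V_3 - 0.00002326·V_6 = 0
  0.00006331·V_8 - 0.00004545·V_4 - 0.00001786·V_9 = 0
  0.133·V_9 - 0.01099·V_5 - 0.00001786·V_8 - 0.122·V_10 = 0
  0.168·V_10 - 0.04545·V_6 - 0.122·V_9 = 0
Solving these 10 simultaneous equations (Gaussian elimination) gives:
  V_1 = 0.4047 V, V_2 = 0.4039 V, V_3 = 0.3525 V, V_4 = 0.5385 V
  V_5 = 0.4053 V, V_6 = 0.4018 V, V_7 = 0.001313 V, V_8 = 0.4992 V
  V_9 = 0.3991 V, V_10 = 0.3985 V
Power in each resistor, P = (ΔV)²/R:
  P_R1 = (5 - 0.4047)²/16000 = 0.00132 W
  P_R2 = (0.4047 - 0.4039)²/1.8 = 0.0000003795 W
  P_R3 = (0.4039 - 0.3525)²/120 = 0.00002201 W
  P_R4 = (0.5385 - 0.4053)²/360 = 0.00004928 W
  P_R5 = (0.4053 - 0.4018)²/27 = 0.0000004524 W
  P_R6 = (0.4018 - 0.001313)²/43000 = 0.00000373 W
  P_R7 = (0.4992 - 0.3991)²/56000 = 0.000000179 W
  P_R8 = (0.3991 - 0.3985)²/8.2 = 0.0000000406 W
  P_R9 = (0.3985 - 0)²/1800 = 0.00008822 W
  P_R10 = (5 - 0.5385)²/12000 = 0.001659 W
  P_R11 = (0.4047 - 0.4053)²/3.3 = 0.00000009761 W
  P_R12 = (0.4039 - 0.4018)²/68 = 0.0000000649 W
  P_R13 = (0.3525 - 0.001313)²/820 = 0.0001504 W
  P_R14 = (0.5385 - 0.4992)²/22000 = 0.00000007031 W
  P_R15 = (0.4053 - 0.3991)²/91 = 0.0000004279 W
  P_R16 = (0.4018 - 0.3985)²/22 = 0.0000005018 W
  P_R17 = (0.001313 - 0)²/3 = 0.0000005745 W
P_total = P_R1 + P_R2 + P_R3 + P_R4 + P_R5 + P_R6 + P_R7 + P_R8 + P_R9 + P_R10 + P_R11 + P_R12 + P_R13 + P_R14 + P_R15 + P_R16 + P_R17 = 0.003295 W

Final answer: 0.003295 W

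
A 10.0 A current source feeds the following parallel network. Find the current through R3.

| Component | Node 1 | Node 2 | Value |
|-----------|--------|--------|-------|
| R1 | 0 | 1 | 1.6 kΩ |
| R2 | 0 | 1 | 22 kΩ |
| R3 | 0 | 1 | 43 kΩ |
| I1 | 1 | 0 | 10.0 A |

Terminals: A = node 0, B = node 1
All resistors sit directly between nodes 0 and 1, so they are in parallel and share one voltage V; the full source current 10 A splits among them.
1/R_par = 1/1600 + 1/22000 + 1/43000 = 0.0006937 S  =>  R_par = 1442 Ω
V = I × R_par = 10 × 1442 = 14420 V
I_R3 = V/R3 = 14420/43000 = 0.3352 A

Final answer: 0.3352 A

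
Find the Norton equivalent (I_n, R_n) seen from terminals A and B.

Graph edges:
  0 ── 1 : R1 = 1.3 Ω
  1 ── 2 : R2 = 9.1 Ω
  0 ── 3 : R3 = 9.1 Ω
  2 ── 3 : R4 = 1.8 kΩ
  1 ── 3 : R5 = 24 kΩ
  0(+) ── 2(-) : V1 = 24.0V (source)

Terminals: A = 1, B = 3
Find the Thévenin equivalent first; then I_n = V_th/R_th and R_n = R_th.
Step 1 — V_th is the open-circuit voltage V_A - V_B (nothing connected across the terminals).
Nodal analysis, taking node 2 as the 0 V reference.
Source V1 fixes V_0 = 24 V.
KCL at each unknown node (sum of currents leaving = 0; resistances in Ω):
  Node 1: (V_1 - 24)/1.3 + (V_1 - 0)/9.1 + (V_1 - V_3)/24000 = 0
  Node 3: (V_3 - 24)/9.1 + (V_3 - 0)/1800 + (V_3 - V_1)/24000 = 0
Collecting terms (coefficients in siemens):
  0.8792·V_1 - 0.00004167·V_3 = 18.46
  0.1105·V_3 - 0.00004167·V_1 = 2.637
Determinant D = (0.8792)(0.1105) - (-0.00004167)(-0.00004167) = 0.09714
V_1 = [(18.46)(0.1105) - (-0.00004167)(2.637)]/D = 21 V
V_3 = [(0.8792)(2.637) - (18.46)(-0.00004167)]/D = 23.88 V
V_th = V_1 - V_3 = 21 - 23.88 = -2.878 V
Step 2 — R_th: zero the source — replace V1 by a short circuit (node 2 merges into node 0) — and find the resistance seen between A (node 1) and B (node 3).
Reduce the network between node 1 (A) and node 3 (B) by series/parallel combination:
  Rp1 = R1 ‖ R2 (parallel, both between nodes 0 and 1) = 1/(1/1.3 + 1/9.1) = 1.137 Ω
  Rp2 = R3 ‖ R4 (parallel, both between nodes 0 and 3) = 1/(1/9.1 + 1/1800) = 9.054 Ω
  Rs1 = Rp1 + Rp2 (series, joined only at node 0) = 1.137 + 9.054 = 10.19 Ω
  Rp3 = R5 ‖ Rs1 (parallel, both between nodes 1 and 3) = 1/(1/24000 + 1/10.19) = 10.19 Ω
R_th = 10.19 Ω
I_n = V_th/R_th = -2.878/10.19 = -0.2825 A, and R_n = R_th = 10.19 Ω

Final answer: I_n = -0.2825 A, R_n = 10.19 Ω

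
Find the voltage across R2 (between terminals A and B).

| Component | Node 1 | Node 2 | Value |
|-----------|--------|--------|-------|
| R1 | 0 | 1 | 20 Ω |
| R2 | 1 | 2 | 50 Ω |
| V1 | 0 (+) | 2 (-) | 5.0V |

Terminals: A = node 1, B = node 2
R1 and R2 are in series across V1 (node 0 → node 1 → node 2), and the output A–B is taken across R2, so this is a voltage divider.
Series current: I = V1/(R1 + R2) = 5/(20 + 50) = 5/70 = 0.07143 A
V_R2 = I × R2 = V1 × R2/(R1 + R2) = 5 × 50/70 = 3.571 V

Final answer: 3.571 V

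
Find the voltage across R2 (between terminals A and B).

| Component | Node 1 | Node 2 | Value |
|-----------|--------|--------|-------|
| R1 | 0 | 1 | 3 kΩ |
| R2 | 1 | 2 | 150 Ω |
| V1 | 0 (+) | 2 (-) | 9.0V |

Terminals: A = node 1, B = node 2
R1 and R2 are in series across V1 (node 0 → node 1 → node 2), and the output A–B is taken across R2, so this is a voltage divider.
Series current: I = V1/(R1 + R2) = 9/(3000 + 150) = 9/3150 = 0.002857 A
V_R2 = I × R2 = V1 × R2/(R1 + R2) = 9 × 150/3150 = 0.4286 V

Final answer: 0.4286 V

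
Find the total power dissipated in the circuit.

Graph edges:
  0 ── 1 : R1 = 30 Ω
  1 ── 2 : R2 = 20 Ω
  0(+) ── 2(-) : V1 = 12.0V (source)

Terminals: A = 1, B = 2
Nodal analysis, taking node 2 as the 0 V reference.
Source V1 fixes V_0 = 12 V.
KCL at each unknown node (sum of currents leaving = 0; resistances in Ω):
  Node 1: (V_1 - 12)/30 + (V_1 - 0)/20 = 0
Collecting terms: 0.08333 × V_1 = 0.4  =>  V_1 = 4.8 V
Power in each resistor, P = (ΔV)²/R:
  P_R1 = (12 - 4.8)²/30 = 1.728 W
  P_R2 = (4.8 - 0)²/20 = 1.152 W
P_total = P_R1 + P_R2 = 2.88 W

Final answer: 2.88 W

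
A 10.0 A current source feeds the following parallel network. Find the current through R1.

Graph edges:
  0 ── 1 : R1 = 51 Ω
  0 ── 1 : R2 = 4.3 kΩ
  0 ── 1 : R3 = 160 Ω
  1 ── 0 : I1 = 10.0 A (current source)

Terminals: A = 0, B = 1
All resistors sit directly between nodes 0 and 1, so they are in parallel and share one voltage V; the full source current 10 A splits among them.
1/R_par = 1/51 + 1/4300 + 1/160 = 0.02609 S  =>  R_par = 38.33 Ω
V = I × R_par = 10 × 38.33 = 383.3 V
I_R1 = V/R1 = 383.3/51 = 7.515 A

Final answer: 7.515 A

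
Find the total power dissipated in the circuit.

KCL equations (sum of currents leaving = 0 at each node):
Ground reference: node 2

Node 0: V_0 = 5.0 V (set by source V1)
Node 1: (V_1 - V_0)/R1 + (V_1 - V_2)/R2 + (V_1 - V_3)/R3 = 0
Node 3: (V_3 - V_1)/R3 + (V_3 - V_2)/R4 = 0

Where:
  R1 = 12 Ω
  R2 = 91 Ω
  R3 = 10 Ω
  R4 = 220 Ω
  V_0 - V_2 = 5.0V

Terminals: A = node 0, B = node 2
Nodal analysis, taking node 2 as the 0 V reference.
Source V1 fixes V_0 = 5 V.
KCL at each unknown node (sum of currents leaving = 0; resistances in Ω):
  Node 1: (V_1 - 5)/12 + (V_1 - 0)/91 + (V_1 - V_3)/10 = 0
  Node 3: (V_3 - V_1)/10 + (V_3 - 0)/220 = 0
Collecting terms (coefficients in siemens):
  0.1943·V_1 - 0.1·V_3 = 0.4167
  0.1045·V_3 - 0.1·V_1 = 0
Determinant D = (0.1943)(0.1045) - (-0.1)(-0.1) = 0.01032
V_1 = [(0.4167)(0.1045) - (-0.1)(0)]/D = 4.223 V
V_3 = [(0.1943)(0) - (0.4167)(-0.1)]/D = 4.039 V
Power in each resistor, P = (ΔV)²/R:
  P_R1 = (5 - 4.223)²/12 = 0.05033 W
  P_R2 = (4.223 - 0)²/91 = 0.196 W
  P_R3 = (4.223 - 4.039)²/10 = 0.003371 W
  P_R4 = (0 - 4.039)²/220 = 0.07416 W
P_total = P_R1 + P_R2 + P_R3 + P_R4 = 0.3238 W

Final answer: 0.3238 W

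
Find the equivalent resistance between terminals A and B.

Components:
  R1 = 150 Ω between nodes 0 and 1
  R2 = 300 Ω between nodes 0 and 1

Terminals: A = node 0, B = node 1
Reduce the network between node 0 (A) and node 1 (B) by series/parallel combination:
  Rp1 = R1 ‖ R2 (parallel, both between nodes 0 and 1) = 1/(1/150 + 1/300) = 100 Ω
R_eq = 100 Ω

Final answer: 100 Ω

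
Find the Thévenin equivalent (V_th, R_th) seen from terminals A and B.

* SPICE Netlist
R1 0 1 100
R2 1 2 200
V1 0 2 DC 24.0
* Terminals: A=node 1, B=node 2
Step 1 — V_th is the open-circuit voltage V_A - V_B (nothing connected across the terminals).
Nodal analysis, taking node 2 as the 0 V reference.
Source V1 fixes V_0 = 24 V.
KCL at each unknown node (sum of currents leaving = 0; resistances in Ω):
  Node 1: (V_1 - 24)/100 + (V_1 - 0)/200 = 0
Collecting terms: 0.015 × V_1 = 0.24  =>  V_1 = 16 V
V_th = V_1 - V_2 = 16 - 0 = 16 V
Step 2 — R_th: zero the source — replace V1 by a short circuit (node 2 merges into node 0) — and find the resistance seen between A (node 1) and B (node 0).
Reduce the network between node 1 (A) and node 0 (B) by series/parallel combination:
  Rp1 = R1 ‖ R2 (parallel, both between nodes 0 and 1) = 1/(1/100 + 1/200) = 66.67 Ω
R_th = 66.67 Ω

Final answer: V_th = 16 V, R_th = 66.67 Ω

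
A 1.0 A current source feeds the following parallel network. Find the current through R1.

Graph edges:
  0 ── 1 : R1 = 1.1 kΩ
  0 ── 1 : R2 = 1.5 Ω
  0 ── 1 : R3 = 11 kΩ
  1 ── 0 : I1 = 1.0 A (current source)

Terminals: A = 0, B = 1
All resistors sit directly between nodes 0 and 1, so they are in parallel and share one voltage V; the full source current 1 A splits among them.
1/R_par = 1/1100 + 1/1.5 + 1/11000 = 0.6677 S  =>  R_par = 1.498 Ω
V = I × R_par = 1 × 1.498 = 1.498 V
I_R1 = V/R1 = 1.498/1100 = 0.001362 A

Final answer: 0.001362 A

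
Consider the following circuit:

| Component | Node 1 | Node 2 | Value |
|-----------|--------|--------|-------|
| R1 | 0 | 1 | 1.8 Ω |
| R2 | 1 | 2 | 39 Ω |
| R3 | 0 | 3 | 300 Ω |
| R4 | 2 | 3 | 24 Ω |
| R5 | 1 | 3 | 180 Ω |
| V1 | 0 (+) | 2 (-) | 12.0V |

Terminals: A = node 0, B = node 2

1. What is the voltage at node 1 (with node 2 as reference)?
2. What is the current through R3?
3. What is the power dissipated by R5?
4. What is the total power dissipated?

Nodal analysis, taking node 2 as the 0 V reference.
Source V1 fixes V_0 = 12 V.
KCL at each unknown node (sum of currents leaving = 0; resistances in Ω):
  Node 1: (V_1 - 12)/1.8 + (V_1 - 0)/39 + (V_1 - V_3)/180 = 0
  Node 3: (V_3 - 12)/300 + (V_3 - 0)/24 + (V_3 - V_1)/180 = 0
Collecting terms (coefficients in siemens):
  0.5868·V_1 - 0.005556·V_3 = 6.667
  0.05056·V_3 - 0.005556·V_1 = 0.04
Determinant D = (0.5868)(0.05056) - (-0.005556)(-0.005556) = 0.02963
V_1 = [(6.667)(0.05056) - (-0.005556)(0.04)]/D = 11.38 V
V_3 = [(0.5868)(0.04) - (6.667)(-0.005556)]/D = 2.042 V
Part 1:
  Read off the nodal solution: V_1 = 11.38 V
Part 2:
  I_R3 = (V_0 - V_3)/R3 = (12 - 2.042)/300 = 0.03319 A
  Magnitude: I_R3 = 0.03319 A
Part 3:
  I_R5 = (V_1 - V_3)/R5 = (11.38 - 2.042)/180 = 0.05189 A
  P_R5 = I_R5² × R5 = (0.05189)² × 180 = 0.4846 W
Part 4:
  Power in each resistor, P = (ΔV)²/R:
    P_R1 = (12 - 11.38)²/1.8 = 0.2127 W
    P_R2 = (11.38 - 0)²/39 = 3.321 W
    P_R3 = (12 - 2.042)²/300 = 0.3305 W
    P_R4 = (0 - 2.042)²/24 = 0.1737 W
    P_R5 = (11.38 - 2.042)²/180 = 0.4846 W
  P_total = P_R1 + P_R2 + P_R3 + P_R4 + P_R5 = 4.523 W

Final answers:
1. V_1 = 11.38 V
2. I_R3 = 0.03319 A
3. P_R5 = 0.4846 W
4. P_total = 4.523 W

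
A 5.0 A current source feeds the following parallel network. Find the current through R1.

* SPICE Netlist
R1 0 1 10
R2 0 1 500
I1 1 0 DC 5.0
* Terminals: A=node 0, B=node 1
All resistors sit directly between nodes 0 and 1, so they are in parallel and share one voltage V; the full source current 5 A splits among them.
1/R_par = 1/10 + 1/500 = 0.102 S  =>  R_par = 9.804 Ω
V = I × R_par = 5 × 9.804 = 49.02 V
I_R1 = V/R1 = 49.02/10 = 4.902 A

Final answer: 4.902 A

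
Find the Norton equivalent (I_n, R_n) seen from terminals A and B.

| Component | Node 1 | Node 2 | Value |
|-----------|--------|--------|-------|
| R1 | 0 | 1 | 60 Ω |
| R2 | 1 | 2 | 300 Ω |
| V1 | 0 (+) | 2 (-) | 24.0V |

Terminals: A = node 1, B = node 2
Find the Thévenin equivalent first; then I_n = V_th/R_th and R_n = R_th.
Step 1 — V_th is the open-circuit voltage V_A - V_B (nothing connected across the terminals).
Nodal analysis, taking node 2 as the 0 V reference.
Source V1 fixes V_0 = 24 V.
KCL at each unknown node (sum of currents leaving = 0; resistances in Ω):
  Node 1: (V_1 - 24)/60 + (V_1 - 0)/300 = 0
Collecting terms: 0.02 × V_1 = 0.4  =>  V_1 = 20 V
V_th = V_1 - V_2 = 20 - 0 = 20 V
Step 2 — R_th: zero the source — replace V1 by a short circuit (node 2 merges into node 0) — and find the resistance seen between A (node 1) and B (node 0).
Reduce the network between node 1 (A) and node 0 (B) by series/parallel combination:
  Rp1 = R1 ‖ R2 (parallel, both between nodes 0 and 1) = 1/(1/60 + 1/300) = 50 Ω
R_th = 50 Ω
I_n = V_th/R_th = 20/50 = 0.4 A, and R_n = R_th = 50 Ω

Final answer: I_n = 0.4 A, R_n = 50 Ω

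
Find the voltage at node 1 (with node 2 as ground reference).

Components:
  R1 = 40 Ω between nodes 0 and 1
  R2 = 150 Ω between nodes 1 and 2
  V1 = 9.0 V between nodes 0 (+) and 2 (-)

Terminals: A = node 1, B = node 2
Nodal analysis, taking node 2 as the 0 V reference.
Source V1 fixes V_0 = 9 V.
KCL at each unknown node (sum of currents leaving = 0; resistances in Ω):
  Node 1: (V_1 - 9)/40 + (V_1 - 0)/150 = 0
Collecting terms: 0.03167 × V_1 = 0.225  =>  V_1 = 7.105 V
The requested potential is V_1 = 7.105 V.

Final answer: V_1 = 7.105 V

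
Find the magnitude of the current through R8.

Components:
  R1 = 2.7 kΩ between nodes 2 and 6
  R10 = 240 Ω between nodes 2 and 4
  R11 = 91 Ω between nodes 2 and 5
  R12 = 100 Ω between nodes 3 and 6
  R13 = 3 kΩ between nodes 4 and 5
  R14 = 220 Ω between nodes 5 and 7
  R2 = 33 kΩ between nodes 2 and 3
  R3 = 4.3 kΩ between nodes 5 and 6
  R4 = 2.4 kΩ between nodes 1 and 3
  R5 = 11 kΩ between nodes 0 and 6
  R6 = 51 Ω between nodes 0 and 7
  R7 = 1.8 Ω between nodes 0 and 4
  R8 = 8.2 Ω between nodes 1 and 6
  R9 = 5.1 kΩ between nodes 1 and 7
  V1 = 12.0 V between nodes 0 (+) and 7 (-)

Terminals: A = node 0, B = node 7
Nodal analysis, taking node 7 as the 0 V reference.
Source V1 fixes V_0 = 12 V.
KCL at each unknown node (sum of currents leaving = 0; resistances in Ω):
  Node 1: (V_1 - V_3)/2400 + (V_1 - V_6)/8.2 + (V_1 - 0)/5100 = 0
  Node 2: (V_2 - V_6)/2700 + (V_2 - V_3)/33000 + (V_2 - V_4)/240 + (V_2 - V_5)/91 = 0
  Node 3: (V_3 - V_2)/33000 + (V_3 - V_1)/2400 + (V_3 - V_6)/100 = 0
  Node 4: (V_4 - 12)/1.8 + (V_4 - V_2)/240 + (V_4 - V_5)/3000 = 0
  Node 5: (V_5 - V_6)/4300 + (V_5 - V_2)/91 + (V_5 - V_4)/3000 + (V_5 - 0)/220 = 0
  Node 6: (V_6 - V_2)/2700 + (V_6 - V_5)/4300 + (V_6 - 12)/11000 + (V_6 - V_1)/8.2 + (V_6 - V_3)/100 = 0
Collecting terms (coefficients in siemens):
  0.1226·V_1 - 0.0004167·V_3 - 0.122·V_6 = 0
  0.01556·V_2 - 0.0000303·V_3 - 0.004167·V_4 - 0.01099·V_5 - 0.0003704·V_6 = 0
  0.01045·V_3 - 0.0004167·V_1 - 0.0000303·V_2 - 0.01·V_6 = 0
  0.5601·V_4 - 0.004167·V_2 - 0.0003333·V_5 = 6.667
  0.0161·V_5 - 0.01099·V_2 - 0.0003333·V_4 - 0.0002326·V_6 = 0
  0.1326·V_6 - 0.122·V_1 - 0.0003704·V_2 - 0.01·V_3 - 0.0002326·V_5 = 0.001091
Solving these 6 simultaneous equations (Gaussian elimination) gives:
  V_1 = 5.457 V, V_2 = 6.902 V, V_3 = 5.469 V, V_4 = 11.96 V
  V_5 = 5.037 V, V_6 = 5.465 V
I_R8 = (V_1 - V_6)/R8 = (5.457 - 5.465)/8.2 = -0.001065 A
|I_R8| = 0.001065 A

Final answer: |I_R8| = 0.001065 A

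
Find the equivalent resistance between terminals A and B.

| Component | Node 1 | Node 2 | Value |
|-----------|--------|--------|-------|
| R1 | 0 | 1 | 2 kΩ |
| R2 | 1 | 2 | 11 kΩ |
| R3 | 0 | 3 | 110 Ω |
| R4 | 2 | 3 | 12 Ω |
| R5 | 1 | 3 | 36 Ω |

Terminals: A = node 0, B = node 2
The network is not a plain series/parallel combination. Inject a 1 A test current into terminal A (node 0) and return it from terminal B (node 2); then R_eq = V_A / (1 A).
Nodal analysis, taking node 2 as the 0 V reference.
Current source I_test pushes 1 A into node 0 and draws it out of node 2.
KCL at each unknown node (sum of currents leaving = 0; resistances in Ω):
  Node 0: (V_0 - V_1)/2000 + (V_0 - V_3)/110 - 1 = 0
  Node 1: (V_1 - V_0)/2000 + (V_1 - 0)/11000 + (V_1 - V_3)/36 = 0
  Node 3: (V_3 - V_0)/110 + (V_3 - V_1)/36 + (V_3 - 0)/12 = 0
Collecting terms (coefficients in siemens):
  0.009591·V_0 - 0.0005·V_1 - 0.009091·V_3 = 1
  0.02837·V_1 - 0.0005·V_0 - 0.02778·V_3 = 0
  0.1202·V_3 - 0.009091·V_0 - 0.02778·V_1 = 0
Solving these 3 simultaneous equations (Gaussian elimination) gives:
  V_0 = 116.3 V, V_1 = 13.79 V, V_3 = 11.98 V
R_eq = V_0 / 1 A = 116.3 Ω

Final answer: 116.3 Ω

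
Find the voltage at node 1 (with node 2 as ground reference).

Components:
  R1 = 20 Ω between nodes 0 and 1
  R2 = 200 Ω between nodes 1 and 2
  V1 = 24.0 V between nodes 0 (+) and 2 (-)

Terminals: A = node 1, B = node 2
Nodal analysis, taking node 2 as the 0 V reference.
Source V1 fixes V_0 = 24 V.
KCL at each unknown node (sum of currents leaving = 0; resistances in Ω):
  Node 1: (V_1 - 24)/20 + (V_1 - 0)/200 = 0
Collecting terms: 0.055 × V_1 = 1.2  =>  V_1 = 21.82 V
The requested potential is V_1 = 21.82 V.

Final answer: V_1 = 21.82 V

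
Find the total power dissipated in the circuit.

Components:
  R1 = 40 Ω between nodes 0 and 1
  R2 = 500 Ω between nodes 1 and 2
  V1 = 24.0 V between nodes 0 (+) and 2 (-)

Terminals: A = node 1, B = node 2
Nodal analysis, taking node 2 as the 0 V reference.
Source V1 fixes V_0 = 24 V.
KCL at each unknown node (sum of currents leaving = 0; resistances in Ω):
  Node 1: (V_1 - 24)/40 + (V_1 - 0)/500 = 0
Collecting terms: 0.027 × V_1 = 0.6  =>  V_1 = 22.22 V
Power in each resistor, P = (ΔV)²/R:
  P_R1 = (24 - 22.22)²/40 = 0.07901 W
  P_R2 = (22.22 - 0)²/500 = 0.9877 W
P_total = P_R1 + P_R2 = 1.067 W

Final answer: 1.067 W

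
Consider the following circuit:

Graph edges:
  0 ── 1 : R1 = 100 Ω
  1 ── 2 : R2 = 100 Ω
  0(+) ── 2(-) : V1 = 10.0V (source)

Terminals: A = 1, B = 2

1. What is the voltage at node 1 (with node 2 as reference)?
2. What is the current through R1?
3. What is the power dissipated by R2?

Nodal analysis, taking node 2 as the 0 V reference.
Source V1 fixes V_0 = 10 V.
KCL at each unknown node (sum of currents leaving = 0; resistances in Ω):
  Node 1: (V_1 - 10)/100 + (V_1 - 0)/100 = 0
Collecting terms: 0.02 × V_1 = 0.1  =>  V_1 = 5 V
Part 1:
  Read off the nodal solution: V_1 = 5 V
Part 2:
  I_R1 = (V_0 - V_1)/R1 = (10 - 5)/100 = 0.05 A
  Magnitude: I_R1 = 0.05 A
Part 3:
  I_R2 = (V_1 - V_2)/R2 = (5 - 0)/100 = 0.05 A
  P_R2 = I_R2² × R2 = (0.05)² × 100 = 0.25 W

Final answers:
1. V_1 = 5 V
2. I_R1 = 0.05 A
3. P_R2 = 0.25 W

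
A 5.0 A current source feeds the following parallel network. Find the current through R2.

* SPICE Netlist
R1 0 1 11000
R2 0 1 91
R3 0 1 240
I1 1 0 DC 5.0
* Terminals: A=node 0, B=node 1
All resistors sit directly between nodes 0 and 1, so they are in parallel and share one voltage V; the full source current 5 A splits among them.
1/R_par = 1/11000 + 1/91 + 1/240 = 0.01525 S  =>  R_par = 65.59 Ω
V = I × R_par = 5 × 65.59 = 327.9 V
I_R2 = V/R2 = 327.9/91 = 3.604 A

Final answer: 3.604 A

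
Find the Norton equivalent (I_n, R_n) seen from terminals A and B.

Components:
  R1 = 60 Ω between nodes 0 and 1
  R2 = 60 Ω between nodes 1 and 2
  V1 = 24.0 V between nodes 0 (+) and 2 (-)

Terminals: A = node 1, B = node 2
Find the Thévenin equivalent first; then I_n = V_th/R_th and R_n = R_th.
Step 1 — V_th is the open-circuit voltage V_A - V_B (nothing connected across the terminals).
Nodal analysis, taking node 2 as the 0 V reference.
Source V1 fixes V_0 = 24 V.
KCL at each unknown node (sum of currents leaving = 0; resistances in Ω):
  Node 1: (V_1 - 24)/60 + (V_1 - 0)/60 = 0
Collecting terms: 0.03333 × V_1 = 0.4  =>  V_1 = 12 V
V_th = V_1 - V_2 = 12 - 0 = 12 V
Step 2 — R_th: zero the source — replace V1 by a short circuit (node 2 merges into node 0) — and find the resistance seen between A (node 1) and B (node 0).
Reduce the network between node 1 (A) and node 0 (B) by series/parallel combination:
  Rp1 = R1 ‖ R2 (parallel, both between nodes 0 and 1) = 1/(1/60 + 1/60) = 30 Ω
R_th = 30 Ω
I_n = V_th/R_th = 12/30 = 0.4 A, and R_n = R_th = 30 Ω

Final answer: I_n = 0.4 A, R_n = 30 Ω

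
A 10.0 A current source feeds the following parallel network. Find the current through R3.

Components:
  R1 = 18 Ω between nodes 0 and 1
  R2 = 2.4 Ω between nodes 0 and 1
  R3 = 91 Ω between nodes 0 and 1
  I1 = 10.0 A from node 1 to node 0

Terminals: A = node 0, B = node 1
All resistors sit directly between nodes 0 and 1, so they are in parallel and share one voltage V; the full source current 10 A splits among them.
1/R_par = 1/18 + 1/2.4 + 1/91 = 0.4832 S  =>  R_par = 2.069 Ω
V = I × R_par = 10 × 2.069 = 20.69 V
I_R3 = V/R3 = 20.69/91 = 0.2274 A

Final answer: 0.2274 A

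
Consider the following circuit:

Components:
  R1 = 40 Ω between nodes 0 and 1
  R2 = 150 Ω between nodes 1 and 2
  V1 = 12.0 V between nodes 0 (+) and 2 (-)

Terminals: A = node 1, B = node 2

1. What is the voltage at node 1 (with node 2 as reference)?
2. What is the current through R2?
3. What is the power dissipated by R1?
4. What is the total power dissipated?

Nodal analysis, taking node 2 as the 0 V reference.
Source V1 fixes V_0 = 12 V.
KCL at each unknown node (sum of currents leaving = 0; resistances in Ω):
  Node 1: (V_1 - 12)/40 + (V_1 - 0)/150 = 0
Collecting terms: 0.03167 × V_1 = 0.3  =>  V_1 = 9.474 V
Part 1:
  Read off the nodal solution: V_1 = 9.474 V
Part 2:
  I_R2 = (V_1 - V_2)/R2 = (9.474 - 0)/150 = 0.06316 A
  Magnitude: I_R2 = 0.06316 A
Part 3:
  I_R1 = (V_0 - V_1)/R1 = (12 - 9.474)/40 = 0.06316 A
  P_R1 = I_R1² × R1 = (0.06316)² × 40 = 0.1596 W
Part 4:
  Power in each resistor, P = (ΔV)²/R:
    P_R1 = (12 - 9.474)²/40 = 0.1596 W
    P_R2 = (9.474 - 0)²/150 = 0.5983 W
  P_total = P_R1 + P_R2 = 0.7579 W

Final answers:
1. V_1 = 9.474 V
2. I_R2 = 0.06316 A
3. P_R1 = 0.1596 W
4. P_total = 0.7579 W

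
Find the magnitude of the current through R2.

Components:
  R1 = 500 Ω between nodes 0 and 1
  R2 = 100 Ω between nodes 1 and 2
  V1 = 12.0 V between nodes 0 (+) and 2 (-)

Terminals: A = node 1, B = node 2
Nodal analysis, taking node 2 as the 0 V reference.
Source V1 fixes V_0 = 12 V.
KCL at each unknown node (sum of currents leaving = 0; resistances in Ω):
  Node 1: (V_1 - 12)/500 + (V_1 - 0)/100 = 0
Collecting terms: 0.012 × V_1 = 0.024  =>  V_1 = 2 V
I_R2 = (V_1 - V_2)/R2 = (2 - 0)/100 = 0.02 A
|I_R2| = 0.02 A

Final answer: |I_R2| = 0.02 A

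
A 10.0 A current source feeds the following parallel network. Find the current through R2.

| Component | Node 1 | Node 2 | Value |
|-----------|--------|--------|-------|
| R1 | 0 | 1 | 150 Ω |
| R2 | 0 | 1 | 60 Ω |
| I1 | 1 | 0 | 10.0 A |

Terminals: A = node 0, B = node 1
All resistors sit directly between nodes 0 and 1, so they are in parallel and share one voltage V; the full source current 10 A splits among them.
1/R_par = 1/150 + 1/60 = 0.02333 S  =>  R_par = 42.86 Ω
V = I × R_par = 10 × 42.86 = 428.6 V
I_R2 = V/R2 = 428.6/60 = 7.143 A

Final answer: 7.143 A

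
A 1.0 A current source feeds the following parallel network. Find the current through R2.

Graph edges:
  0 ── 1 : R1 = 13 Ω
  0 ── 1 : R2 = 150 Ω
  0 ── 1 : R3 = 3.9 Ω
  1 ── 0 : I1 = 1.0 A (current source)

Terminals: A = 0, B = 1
All resistors sit directly between nodes 0 and 1, so they are in parallel and share one voltage V; the full source current 1 A splits among them.
1/R_par = 1/13 + 1/150 + 1/3.9 = 0.34 S  =>  R_par = 2.941 Ω
V = I × R_par = 1 × 2.941 = 2.941 V
I_R2 = V/R2 = 2.941/150 = 0.01961 A

Final answer: 0.01961 A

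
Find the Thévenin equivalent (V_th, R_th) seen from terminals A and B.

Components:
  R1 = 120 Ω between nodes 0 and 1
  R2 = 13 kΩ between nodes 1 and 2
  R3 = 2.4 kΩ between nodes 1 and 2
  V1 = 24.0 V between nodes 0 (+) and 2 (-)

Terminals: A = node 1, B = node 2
Step 1 — V_th is the open-circuit voltage V_A - V_B (nothing connected across the terminals).
Nodal analysis, taking node 2 as the 0 V reference.
Source V1 fixes V_0 = 24 V.
KCL at each unknown node (sum of currents leaving = 0; resistances in Ω):
  Node 1: (V_1 - 24)/120 + (V_1 - 0)/13000 + (V_1 - 0)/2400 = 0
Collecting terms: 0.008827 × V_1 = 0.2  =>  V_1 = 22.66 V
V_th = V_1 - V_2 = 22.66 - 0 = 22.66 V
Step 2 — R_th: zero the source — replace V1 by a short circuit (node 2 merges into node 0) — and find the resistance seen between A (node 1) and B (node 0).
Reduce the network between node 1 (A) and node 0 (B) by series/parallel combination:
  Rp1 = R1 ‖ R2 ‖ R3 (parallel, all between nodes 0 and 1) = 1/(1/120 + 1/13000 + 1/2400) = 113.3 Ω
R_th = 113.3 Ω

Final answer: V_th = 22.66 V, R_th = 113.3 Ω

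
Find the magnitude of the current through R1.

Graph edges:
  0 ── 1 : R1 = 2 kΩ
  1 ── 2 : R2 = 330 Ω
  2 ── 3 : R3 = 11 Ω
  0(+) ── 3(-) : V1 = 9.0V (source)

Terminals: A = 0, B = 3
Nodal analysis, taking node 3 as the 0 V reference.
Source V1 fixes V_0 = 9 V.
KCL at each unknown node (sum of currents leaving = 0; resistances in Ω):
  Node 1: (V_1 - 9)/2000 + (V_1 - V_2)/330 = 0
  Node 2: (V_2 - V_1)/330 + (V_2 - 0)/11 = 0
Collecting terms (coefficients in siemens):
  0.00353·V_1 - 0.00303·V_2 = 0.0045
  0.09394·V_2 - 0.00303·V_1 = 0
Determinant D = (0.00353)(0.09394) - (-0.00303)(-0.00303) = 0.0003225
V_1 = [(0.0045)(0.09394) - (-0.00303)(0)]/D = 1.311 V
V_2 = [(0.00353)(0) - (0.0045)(-0.00303)]/D = 0.04229 V
I_R1 = (V_0 - V_1)/R1 = (9 - 1.311)/2000 = 0.003845 A
|I_R1| = 0.003845 A

Final answer: |I_R1| = 0.003845 A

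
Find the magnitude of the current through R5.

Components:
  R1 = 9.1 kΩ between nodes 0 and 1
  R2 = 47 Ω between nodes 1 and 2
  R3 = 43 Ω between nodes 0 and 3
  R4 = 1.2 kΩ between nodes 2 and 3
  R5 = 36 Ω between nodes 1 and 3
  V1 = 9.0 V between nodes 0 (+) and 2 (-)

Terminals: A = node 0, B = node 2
Nodal analysis, taking node 2 as the 0 V reference.
Source V1 fixes V_0 = 9 V.
KCL at each unknown node (sum of currents leaving = 0; resistances in Ω):
  Node 1: (V_1 - 9)/9100 + (V_1 - 0)/47 + (V_1 - V_3)/36 = 0
  Node 3: (V_3 - 9)/43 + (V_3 - 0)/1200 + (V_3 - V_1)/36 = 0
Collecting terms (coefficients in siemens):
  0.04916·V_1 - 0.02778·V_3 = 0.000989
  0.05187·V_3 - 0.02778·V_1 = 0.2093
Determinant D = (0.04916)(0.05187) - (-0.02778)(-0.02778) = 0.001778
V_1 = [(0.000989)(0.05187) - (-0.02778)(0.2093)]/D = 3.298 V
V_3 = [(0.04916)(0.2093) - (0.000989)(-0.02778)]/D = 5.802 V
I_R5 = (V_1 - V_3)/R5 = (3.298 - 5.802)/36 = -0.06954 A
|I_R5| = 0.06954 A

Final answer: |I_R5| = 0.06954 A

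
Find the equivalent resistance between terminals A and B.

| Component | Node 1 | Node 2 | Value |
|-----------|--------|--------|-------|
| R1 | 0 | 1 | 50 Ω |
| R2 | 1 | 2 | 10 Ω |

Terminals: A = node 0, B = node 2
Reduce the network between node 0 (A) and node 2 (B) by series/parallel combination:
  Rs1 = R1 + R2 (series, joined only at node 1) = 50 + 10 = 60 Ω
R_eq = 60 Ω

Final answer: 60 Ω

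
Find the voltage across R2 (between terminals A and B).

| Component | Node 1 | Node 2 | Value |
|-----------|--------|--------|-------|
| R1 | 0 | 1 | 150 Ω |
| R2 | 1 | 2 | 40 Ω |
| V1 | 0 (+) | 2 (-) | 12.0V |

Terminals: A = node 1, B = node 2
R1 and R2 are in series across V1 (node 0 → node 1 → node 2), and the output A–B is taken across R2, so this is a voltage divider.
Series current: I = V1/(R1 + R2) = 12/(150 + 40) = 12/190 = 0.06316 A
V_R2 = I × R2 = V1 × R2/(R1 + R2) = 12 × 40/190 = 2.526 V

Final answer: 2.526 V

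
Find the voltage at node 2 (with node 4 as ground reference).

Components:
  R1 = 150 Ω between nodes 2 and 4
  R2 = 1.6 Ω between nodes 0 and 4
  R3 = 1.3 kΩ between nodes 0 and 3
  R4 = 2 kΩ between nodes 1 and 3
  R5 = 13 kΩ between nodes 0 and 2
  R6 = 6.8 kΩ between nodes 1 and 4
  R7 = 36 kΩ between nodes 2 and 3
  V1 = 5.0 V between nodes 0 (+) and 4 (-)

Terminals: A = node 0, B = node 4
Nodal analysis, taking node 4 as the 0 V reference.
Source V1 fixes V_0 = 5 V.
KCL at each unknown node (sum of currents leaving = 0; resistances in Ω):
  Node 1: (V_1 - V_3)/2000 + (V_1 - 0)/6800 = 0
  Node 2: (V_2 - 0)/150 + (V_2 - 5)/13000 + (V_2 - V_3)/36000 = 0
  Node 3: (V_3 - 5)/1300 + (V_3 - V_1)/2000 + (V_3 - V_2)/36000 = 0
Collecting terms (coefficients in siemens):
  0.0006471·V_1 - 0.0005·V_3 = 0
  0.006771·V_2 - 0.00002778·V_3 = 0.0003846
  0.001297·V_3 - 0.0005·V_1 - 0.00002778·V_2 = 0.003846
Solving these 3 simultaneous equations (Gaussian elimination) gives:
  V_1 = 3.265 V, V_2 = 0.07414 V, V_3 = 4.226 V
The requested potential is V_2 = 0.07414 V.

Final answer: V_2 = 0.07414 V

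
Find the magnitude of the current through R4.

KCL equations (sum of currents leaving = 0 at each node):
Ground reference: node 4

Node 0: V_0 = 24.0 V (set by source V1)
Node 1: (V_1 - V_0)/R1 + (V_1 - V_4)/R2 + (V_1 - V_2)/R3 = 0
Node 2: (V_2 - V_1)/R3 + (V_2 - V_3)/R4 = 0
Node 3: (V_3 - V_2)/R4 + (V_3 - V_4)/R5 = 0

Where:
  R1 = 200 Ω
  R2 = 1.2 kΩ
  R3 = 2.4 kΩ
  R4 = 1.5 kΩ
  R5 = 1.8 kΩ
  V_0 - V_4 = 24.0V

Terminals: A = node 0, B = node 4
Nodal analysis, taking node 4 as the 0 V reference.
Source V1 fixes V_0 = 24 V.
KCL at each unknown node (sum of currents leaving = 0; resistances in Ω):
  Node 1: (V_1 - 24)/200 + (V_1 - 0)/1200 + (V_1 - V_2)/2400 = 0
  Node 2: (V_2 - V_1)/2400 + (V_2 - V_3)/1500 = 0
  Node 3: (V_3 - V_2)/1500 + (V_3 - 0)/1800 = 0
Collecting terms (coefficients in siemens):
  0.00625·V_1 - 0.0004167·V_2 = 0.12
  0.001083·V_2 - 0.0004167·V_1 - 0.0006667·V_3 = 0
  0.001222·V_3 - 0.0006667·V_2 = 0
Solving these 3 simultaneous equations (Gaussian elimination) gives:
  V_1 = 19.97 V, V_2 = 11.56 V, V_3 = 6.307 V
I_R4 = (V_2 - V_3)/R4 = (11.56 - 6.307)/1500 = 0.003504 A
|I_R4| = 0.003504 A

Final answer: |I_R4| = 0.003504 A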